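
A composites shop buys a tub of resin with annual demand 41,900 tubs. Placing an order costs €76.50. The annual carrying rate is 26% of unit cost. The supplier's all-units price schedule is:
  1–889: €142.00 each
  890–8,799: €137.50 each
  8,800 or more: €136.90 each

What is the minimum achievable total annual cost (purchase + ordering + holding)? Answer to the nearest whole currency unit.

TC* ≈ €5,780,760

Holding cost per unit per year at price C is H = 0.26·C.
For each price level, check whether its EOQ is feasible; otherwise the best quantity at that price is the breakpoint.
EOQ at €142.00 = 416.7 (feasible in tier 1): TC = 41,900×€142.00 + (41,900/416.7)×76.5 + (416.7/2)×0.26×€142.00 = €5,965,184.51.
EOQ at €137.50 = 423.5 < 890, so use break Q=890: TC = 41,900×€137.50 + (41,900/890.0)×76.5 + (890.0/2)×0.26×€137.50 = €5,780,760.27.
EOQ at €136.90 = 424.4 < 8800, so use break Q=8800: TC = 41,900×€136.90 + (41,900/8800.0)×76.5 + (8800.0/2)×0.26×€136.90 = €5,893,087.84.
Lowest total cost among the candidates is at Q = 890.0.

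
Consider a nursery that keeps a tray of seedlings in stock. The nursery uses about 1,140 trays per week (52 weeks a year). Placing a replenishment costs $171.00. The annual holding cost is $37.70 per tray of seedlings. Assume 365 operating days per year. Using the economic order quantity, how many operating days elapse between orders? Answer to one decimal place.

Annual demand D = 1,140 × 52 = 59,280.
The optimal lot size = √(2DS/H) = √(2 × 59,280 × 171 / 37.7) ≈ 733.32.
Cycle time = Q*/D × 365 = 733.32 / 59,280 × 365 ≈ 4.515 days.

T ≈ 4.5 days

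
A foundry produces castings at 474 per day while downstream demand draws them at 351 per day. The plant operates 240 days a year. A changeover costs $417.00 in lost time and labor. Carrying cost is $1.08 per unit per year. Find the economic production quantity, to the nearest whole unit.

Annual demand D = 351 × 240 = 84,240.
Production build-up factor (1 − d/p) = 1 − 351/474 = 0.2595.
Q* = √(2DS / (H(1 − d/p))) = √(2 × 84,240 × 417 / (1.08 × 0.2595)).
= √(70,256,160 / 0.2803) ≈ 15833.136.

Q* ≈ 15,833 castings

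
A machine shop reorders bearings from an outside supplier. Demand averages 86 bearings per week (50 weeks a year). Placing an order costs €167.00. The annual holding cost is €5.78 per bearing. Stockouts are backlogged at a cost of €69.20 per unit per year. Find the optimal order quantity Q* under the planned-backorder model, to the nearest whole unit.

Q* ≈ 519 bearings

Annual demand D = 86 × 50 = 4,300.
With planned backorders, Q* = √(2DS/H) · √((H+B)/B).
√(2DS/H) = √(2 × 4,300 × 167 / 5.78) = 498.475.
√((H+B)/B) = √((5.78+69.2)/69.2) = 1.0409.
Q* ≈ 518.876.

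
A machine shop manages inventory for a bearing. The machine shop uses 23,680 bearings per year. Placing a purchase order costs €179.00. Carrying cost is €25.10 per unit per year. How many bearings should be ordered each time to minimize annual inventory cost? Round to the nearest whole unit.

Q* ≈ 581 bearings

EOQ = √(2DS / H) = √(2 × 23,680 × 179 / 25.1).
= √(8,477,440 / 25.1) = √337,746.6135 ≈ 581.160.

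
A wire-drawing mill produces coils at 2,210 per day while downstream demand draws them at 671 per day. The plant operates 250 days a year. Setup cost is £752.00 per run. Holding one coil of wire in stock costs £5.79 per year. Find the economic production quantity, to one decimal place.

Annual demand D = 671 × 250 = 167,750.
Production build-up factor (1 − d/p) = 1 − 671/2,210 = 0.6964.
Q* = √(2DS / (H(1 − d/p))) = √(2 × 167,750 × 752 / (5.79 × 0.6964)).
= √(252,296,000 / 4.032) ≈ 7910.296.

Q* ≈ 7,910.3 coils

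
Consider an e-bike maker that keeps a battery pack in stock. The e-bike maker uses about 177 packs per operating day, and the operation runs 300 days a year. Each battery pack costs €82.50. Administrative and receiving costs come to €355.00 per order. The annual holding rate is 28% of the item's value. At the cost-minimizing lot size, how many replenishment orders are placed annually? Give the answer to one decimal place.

N ≈ 41.6 orders per year

Annual demand D = 177 × 300 = 53,100.
Holding cost H = 0.28 × €82.50 = €23.1000 per unit per year.
The optimal lot size = √(2DS/H) = √(2 × 53,100 × 355 / 23.1) ≈ 1277.53.
Orders per year = D / Q* = 53,100 / 1277.53 ≈ 41.565.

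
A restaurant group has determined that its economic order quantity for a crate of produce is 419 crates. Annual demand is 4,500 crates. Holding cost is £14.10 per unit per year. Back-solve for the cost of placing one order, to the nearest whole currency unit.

Squaring Q* = √(2DS/H) gives Q*² = 2DS/H.
From Q* = √(2DS/H): S = Q*²H / (2D) = 419² × 14.1 / (2 × 4,500) = 275.0456.

S ≈ £275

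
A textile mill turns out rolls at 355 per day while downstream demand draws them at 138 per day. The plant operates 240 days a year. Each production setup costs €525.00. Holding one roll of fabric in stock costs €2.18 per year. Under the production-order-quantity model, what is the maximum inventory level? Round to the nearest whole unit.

I_max ≈ 3,123 rolls

Annual demand D = 138 × 240 = 33,120.
Production build-up factor (1 − d/p) = 1 − 138/355 = 0.6113.
Q* = √(2DS / (H(1 − d/p))) = √(2 × 33,120 × 525 / (2.18 × 0.6113)).
= √(34,776,000 / 1.3326) ≈ 5108.529.
Maximum inventory = Q*(1 − d/p) = 5108.529 × 0.6113 ≈ 3122.678.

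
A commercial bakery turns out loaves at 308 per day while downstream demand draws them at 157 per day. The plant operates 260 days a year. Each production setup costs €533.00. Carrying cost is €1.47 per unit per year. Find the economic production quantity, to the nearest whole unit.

Annual demand D = 157 × 260 = 40,820.
Production build-up factor (1 − d/p) = 1 − 157/308 = 0.4903.
Q* = √(2DS / (H(1 − d/p))) = √(2 × 40,820 × 533 / (1.47 × 0.4903)).
= √(43,514,120 / 0.7207) ≈ 7770.399.

Q* ≈ 7,770 loaves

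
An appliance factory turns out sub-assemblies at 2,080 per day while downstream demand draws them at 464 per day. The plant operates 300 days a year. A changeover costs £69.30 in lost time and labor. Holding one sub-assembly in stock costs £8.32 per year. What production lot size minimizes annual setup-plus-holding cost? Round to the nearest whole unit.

Annual demand D = 464 × 300 = 139,200.
Production build-up factor (1 − d/p) = 1 − 464/2,080 = 0.7769.
Q* = √(2DS / (H(1 − d/p))) = √(2 × 139,200 × 69.3 / (8.32 × 0.7769)).
= √(19,293,120 / 6.464) ≈ 1727.629.

Q* ≈ 1,728 sub-assemblies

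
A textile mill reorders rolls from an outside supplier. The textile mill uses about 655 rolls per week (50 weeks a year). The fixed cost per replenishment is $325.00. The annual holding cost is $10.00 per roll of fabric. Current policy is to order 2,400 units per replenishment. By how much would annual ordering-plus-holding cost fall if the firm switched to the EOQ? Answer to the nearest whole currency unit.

Annual demand D = 655 × 50 = 32,750.
EOQ = √(2DS/H) = √(2 × 32,750 × 325 / 10) ≈ 1459.02.
Cost at Q* = (D/Q*)S + (Q*/2)H = √(2DSH) ≈ $14,590.24.
Cost at Q = 2,400: (32,750/2,400)×325 + (2,400/2)×10 = $4,434.90 + $12,000.00 = $16,434.90.
Excess = $16,434.90 − $14,590.24 = $1,844.66.

Extra cost ≈ $1,845 per year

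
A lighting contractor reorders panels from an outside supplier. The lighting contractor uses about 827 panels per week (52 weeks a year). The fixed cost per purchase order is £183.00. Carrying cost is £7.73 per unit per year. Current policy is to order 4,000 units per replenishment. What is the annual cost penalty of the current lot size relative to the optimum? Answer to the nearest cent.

Extra cost ≈ £6,397.20 per year

Annual demand D = 827 × 52 = 43,004.
EOQ = √(2DS/H) = √(2 × 43,004 × 183 / 7.73) ≈ 1426.94.
Cost at Q* = (D/Q*)S + (Q*/2)H = √(2DSH) ≈ £11,030.23.
Cost at Q = 4,000: (43,004/4,000)×183 + (4,000/2)×7.73 = £1,967.43 + £15,460.00 = £17,427.43.
Excess = £17,427.43 − £11,030.23 = £6,397.20.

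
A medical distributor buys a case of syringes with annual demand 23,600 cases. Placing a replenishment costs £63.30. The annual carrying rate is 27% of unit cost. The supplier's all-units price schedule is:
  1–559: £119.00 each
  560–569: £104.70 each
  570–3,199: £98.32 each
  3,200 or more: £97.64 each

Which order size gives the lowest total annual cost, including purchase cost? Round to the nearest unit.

Holding cost per unit per year at price C is H = 0.27·C.
For each price level, check whether its EOQ is feasible; otherwise the best quantity at that price is the breakpoint.
EOQ at £119.00 = 304.9 (feasible in tier 1): TC = 23,600×£119.00 + (23,600/304.9)×63.3 + (304.9/2)×0.27×£119.00 = £2,818,197.79.
EOQ at £104.70 = 325.1 < 560, so use break Q=560: TC = 23,600×£104.70 + (23,600/560.0)×63.3 + (560.0/2)×0.27×£104.70 = £2,481,502.96.
EOQ at £98.32 = 335.5 < 570, so use break Q=570: TC = 23,600×£98.32 + (23,600/570.0)×63.3 + (570.0/2)×0.27×£98.32 = £2,330,538.57.
EOQ at £97.64 = 336.6 < 3200, so use break Q=3200: TC = 23,600×£97.64 + (23,600/3200.0)×63.3 + (3200.0/2)×0.27×£97.64 = £2,346,951.32.
Lowest total cost is £2,330,538.57 at Q = 570.0.

Q* ≈ 570 cases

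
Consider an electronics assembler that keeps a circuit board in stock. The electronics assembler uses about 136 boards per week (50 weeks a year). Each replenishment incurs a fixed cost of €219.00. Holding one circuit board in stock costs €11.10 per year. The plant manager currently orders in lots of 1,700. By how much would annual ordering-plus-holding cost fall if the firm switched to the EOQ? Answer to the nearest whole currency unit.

Extra cost ≈ €4,561 per year

Annual demand D = 136 × 50 = 6,800.
EOQ = √(2DS/H) = √(2 × 6,800 × 219 / 11.1) ≈ 518.00.
Cost at Q* = (D/Q*)S + (Q*/2)H = √(2DSH) ≈ €5,749.80.
Cost at Q = 1,700: (6,800/1,700)×219 + (1,700/2)×11.1 = €876.00 + €9,435.00 = €10,311.00.
Excess = €10,311.00 − €5,749.80 = €4,561.20.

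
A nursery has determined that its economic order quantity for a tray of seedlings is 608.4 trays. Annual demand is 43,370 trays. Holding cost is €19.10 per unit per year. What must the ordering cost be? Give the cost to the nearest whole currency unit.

S ≈ €82

The basic EOQ model gives Q* = √(2DS/H); rearrange for the unknown.
From Q* = √(2DS/H): S = Q*²H / (2D) = 608.4² × 19.1 / (2 × 43,370) = 81.5065.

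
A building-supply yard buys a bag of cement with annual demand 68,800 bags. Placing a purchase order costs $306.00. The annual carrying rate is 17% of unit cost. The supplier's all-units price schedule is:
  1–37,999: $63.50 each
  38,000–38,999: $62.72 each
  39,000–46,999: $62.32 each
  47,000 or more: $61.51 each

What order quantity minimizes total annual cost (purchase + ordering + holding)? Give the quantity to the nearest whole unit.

Holding cost per unit per year at price C is H = 0.17·C.
Candidates are each tier's EOQ (if it falls in that tier) and each price-break quantity.
EOQ at $63.50 = 1975.0 (feasible in tier 1): TC = 68,800×$63.50 + (68,800/1975.0)×306 + (1975.0/2)×0.17×$63.50 = $4,390,119.71.
EOQ at $62.72 = 1987.2 < 38000, so use break Q=38000: TC = 68,800×$62.72 + (68,800/38000.0)×306 + (38000.0/2)×0.17×$62.72 = $4,518,275.62.
EOQ at $62.32 = 1993.6 < 39000, so use break Q=39000: TC = 68,800×$62.32 + (68,800/39000.0)×306 + (39000.0/2)×0.17×$62.32 = $4,494,746.62.
EOQ at $61.51 = 2006.7 < 47000, so use break Q=47000: TC = 68,800×$61.51 + (68,800/47000.0)×306 + (47000.0/2)×0.17×$61.51 = $4,478,068.38.
Lowest total cost is $4,390,119.71 at Q = 1975.0.

Q* ≈ 1,975 bags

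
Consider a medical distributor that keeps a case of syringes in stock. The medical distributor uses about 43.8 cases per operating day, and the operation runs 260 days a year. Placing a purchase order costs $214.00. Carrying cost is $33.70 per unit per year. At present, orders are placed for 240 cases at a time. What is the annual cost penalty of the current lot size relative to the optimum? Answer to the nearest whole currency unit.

Annual demand D = 43.8 × 260 = 11,388.
EOQ = √(2DS/H) = √(2 × 11,388 × 214 / 33.7) ≈ 380.30.
Cost at Q* = (D/Q*)S + (Q*/2)H = √(2DSH) ≈ $12,816.24.
Cost at Q = 240: (11,388/240)×214 + (240/2)×33.7 = $10,154.30 + $4,044.00 = $14,198.30.
Excess = $14,198.30 − $12,816.24 = $1,382.06.

Extra cost ≈ $1,382 per year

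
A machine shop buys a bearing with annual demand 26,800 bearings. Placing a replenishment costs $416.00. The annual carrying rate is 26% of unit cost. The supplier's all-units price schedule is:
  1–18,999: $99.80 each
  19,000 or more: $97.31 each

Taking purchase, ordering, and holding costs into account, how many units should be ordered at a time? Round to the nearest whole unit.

Holding cost per unit per year at price C is H = 0.26·C.
Evaluate total cost at each tier's feasible EOQ or, if the EOQ is below the tier, at the tier's minimum quantity.
EOQ at $99.80 = 927.0 (feasible in tier 1): TC = 26,800×$99.80 + (26,800/927.0)×416 + (927.0/2)×0.26×$99.80 = $2,698,693.65.
EOQ at $97.31 = 938.8 < 19000, so use break Q=19000: TC = 26,800×$97.31 + (26,800/19000.0)×416 + (19000.0/2)×0.26×$97.31 = $2,848,850.48.
Lowest total cost is $2,698,693.65 at Q = 927.0.

Q* ≈ 927 bearings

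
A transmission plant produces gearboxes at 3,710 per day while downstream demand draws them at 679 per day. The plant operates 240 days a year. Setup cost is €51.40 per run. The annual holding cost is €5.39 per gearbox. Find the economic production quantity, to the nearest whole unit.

Annual demand D = 679 × 240 = 162,960.
Production build-up factor (1 − d/p) = 1 − 679/3,710 = 0.8170.
Q* = √(2DS / (H(1 − d/p))) = √(2 × 162,960 × 51.4 / (5.39 × 0.8170)).
= √(16,752,288 / 4.4035) ≈ 1950.458.

Q* ≈ 1,950 gearboxes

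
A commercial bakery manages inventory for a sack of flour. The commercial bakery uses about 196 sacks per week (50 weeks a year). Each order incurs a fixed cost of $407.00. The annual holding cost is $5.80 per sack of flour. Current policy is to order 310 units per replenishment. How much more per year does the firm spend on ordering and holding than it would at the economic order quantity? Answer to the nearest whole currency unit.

Annual demand D = 196 × 50 = 9,800.
EOQ = √(2DS/H) = √(2 × 9,800 × 407 / 5.8) ≈ 1172.77.
Cost at Q* = (D/Q*)S + (Q*/2)H = √(2DSH) ≈ $6,802.04.
Cost at Q = 310: (9,800/310)×407 + (310/2)×5.8 = $12,866.45 + $899.00 = $13,765.45.
Excess = $13,765.45 − $6,802.04 = $6,963.41.

Extra cost ≈ $6,963 per year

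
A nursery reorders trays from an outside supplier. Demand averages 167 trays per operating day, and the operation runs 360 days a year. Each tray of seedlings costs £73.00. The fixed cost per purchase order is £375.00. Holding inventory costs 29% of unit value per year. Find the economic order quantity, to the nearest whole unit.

Annual demand D = 167 × 360 = 60,120.
Holding cost H = 0.29 × £73.00 = £21.1700 per unit per year.
EOQ = √(2DS / H) = √(2 × 60,120 × 375 / 21.17).
= √(45,090,000 / 21.17) = √2,129,900.803 ≈ 1459.418.

Q* ≈ 1,459 trays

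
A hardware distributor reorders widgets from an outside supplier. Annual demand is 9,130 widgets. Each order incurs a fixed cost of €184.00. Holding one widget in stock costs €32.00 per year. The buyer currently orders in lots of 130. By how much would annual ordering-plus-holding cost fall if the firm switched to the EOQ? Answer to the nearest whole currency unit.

EOQ = √(2DS/H) = √(2 × 9,130 × 184 / 32) ≈ 324.03.
Cost at Q* = (D/Q*)S + (Q*/2)H = √(2DSH) ≈ €10,368.94.
Cost at Q = 130: (9,130/130)×184 + (130/2)×32 = €12,922.46 + €2,080.00 = €15,002.46.
Excess = €15,002.46 − €10,368.94 = €4,633.52.

Extra cost ≈ €4,634 per year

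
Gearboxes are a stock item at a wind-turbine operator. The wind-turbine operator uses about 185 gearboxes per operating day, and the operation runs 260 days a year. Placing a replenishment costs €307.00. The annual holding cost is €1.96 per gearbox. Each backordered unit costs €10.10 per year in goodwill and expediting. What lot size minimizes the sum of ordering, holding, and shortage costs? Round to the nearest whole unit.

Q* ≈ 4,242 gearboxes

Annual demand D = 185 × 260 = 48,100.
With planned backorders, Q* = √(2DS/H) · √((H+B)/B).
√(2DS/H) = √(2 × 48,100 × 307 / 1.96) = 3881.760.
√((H+B)/B) = √((1.96+10.1)/10.1) = 1.0927.
Q* ≈ 4241.717.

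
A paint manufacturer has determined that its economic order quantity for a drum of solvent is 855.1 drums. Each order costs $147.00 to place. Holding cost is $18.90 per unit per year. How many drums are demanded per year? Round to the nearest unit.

D ≈ 47,005 drums per year

The basic EOQ model gives Q* = √(2DS/H); rearrange for the unknown.
From Q* = √(2DS/H): D = Q*²H / (2S) = 855.1² × 18.9 / (2 × 147) = 47005.458.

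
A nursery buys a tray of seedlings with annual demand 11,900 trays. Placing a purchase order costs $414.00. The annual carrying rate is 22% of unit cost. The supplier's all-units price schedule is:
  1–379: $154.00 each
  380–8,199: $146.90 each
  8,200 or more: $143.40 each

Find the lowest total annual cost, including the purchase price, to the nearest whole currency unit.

Holding cost per unit per year at price C is H = 0.22·C.
For each price level, check whether its EOQ is feasible; otherwise the best quantity at that price is the breakpoint.
Tier 1 ($154.00): EOQ = 539.3 exceeds tier's upper bound 379, so this tier is dominated.
EOQ at $146.90 = 552.2 (feasible in tier 2): TC = 11,900×$146.90 + (11,900/552.2)×414 + (552.2/2)×0.22×$146.90 = $1,765,954.77.
EOQ at $143.40 = 558.9 < 8200, so use break Q=8200: TC = 11,900×$143.40 + (11,900/8200.0)×414 + (8200.0/2)×0.22×$143.40 = $1,836,407.60.
Lowest total cost among the candidates is at Q = 552.2.

TC* ≈ $1,765,955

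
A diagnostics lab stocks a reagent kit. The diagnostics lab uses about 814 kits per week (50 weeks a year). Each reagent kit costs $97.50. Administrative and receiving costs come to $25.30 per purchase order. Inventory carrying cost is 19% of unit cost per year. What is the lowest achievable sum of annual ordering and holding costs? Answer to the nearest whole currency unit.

TC* ≈ $6,177

Annual demand D = 814 × 50 = 40,700.
Holding cost H = 0.19 × $97.50 = $18.5250 per unit per year.
Q* = √(2DS/H) = √(2 × 40,700 × 25.3 / 18.525) ≈ 333.42.
At Q*, ordering cost (D/Q*)S equals holding cost (Q*/2)H, each = √(DSH/2).
Minimum total = √(2DSH) = √(2 × 40,700 × 25.3 × 18.525) ≈ 6176.630.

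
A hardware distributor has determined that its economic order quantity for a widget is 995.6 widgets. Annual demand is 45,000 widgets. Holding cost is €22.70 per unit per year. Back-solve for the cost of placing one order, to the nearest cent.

The basic EOQ model gives Q* = √(2DS/H); rearrange for the unknown.
From Q* = √(2DS/H): S = Q*²H / (2D) = 995.6² × 22.7 / (2 × 45,000) = 250.0075.

S ≈ €250.01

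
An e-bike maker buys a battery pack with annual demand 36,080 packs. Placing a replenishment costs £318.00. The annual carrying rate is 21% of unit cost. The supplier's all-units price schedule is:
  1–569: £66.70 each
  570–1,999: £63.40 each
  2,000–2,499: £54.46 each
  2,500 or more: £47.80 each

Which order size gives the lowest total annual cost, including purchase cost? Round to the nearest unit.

Holding cost per unit per year at price C is H = 0.21·C.
For each price level, check whether its EOQ is feasible; otherwise the best quantity at that price is the breakpoint.
Tier 1 (£66.70): EOQ = 1279.9 exceeds tier's upper bound 569, so this tier is dominated.
EOQ at £63.40 = 1312.8 (feasible in tier 2): TC = 36,080×£63.40 + (36,080/1312.8)×318 + (1312.8/2)×0.21×£63.40 = £2,304,950.98.
EOQ at £54.46 = 1416.5 < 2000, so use break Q=2000: TC = 36,080×£54.46 + (36,080/2000.0)×318 + (2000.0/2)×0.21×£54.46 = £1,982,090.12.
EOQ at £47.80 = 1512.0 < 2500, so use break Q=2500: TC = 36,080×£47.80 + (36,080/2500.0)×318 + (2500.0/2)×0.21×£47.80 = £1,741,760.88.
Lowest total cost is £1,741,760.88 at Q = 2500.0.

Q* ≈ 2,500 packs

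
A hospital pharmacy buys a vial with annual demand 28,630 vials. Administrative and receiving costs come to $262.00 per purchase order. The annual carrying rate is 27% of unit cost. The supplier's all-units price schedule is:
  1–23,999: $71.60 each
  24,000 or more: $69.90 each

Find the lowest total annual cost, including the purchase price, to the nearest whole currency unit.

Holding cost per unit per year at price C is H = 0.27·C.
Evaluate total cost at each tier's feasible EOQ or, if the EOQ is below the tier, at the tier's minimum quantity.
EOQ at $71.60 = 880.9 (feasible in tier 1): TC = 28,630×$71.60 + (28,630/880.9)×262 + (880.9/2)×0.27×$71.60 = $2,066,938.00.
EOQ at $69.90 = 891.6 < 24000, so use break Q=24000: TC = 28,630×$69.90 + (28,630/24000.0)×262 + (24000.0/2)×0.27×$69.90 = $2,228,025.54.
Lowest total cost among the candidates is at Q = 880.9.

TC* ≈ $2,066,938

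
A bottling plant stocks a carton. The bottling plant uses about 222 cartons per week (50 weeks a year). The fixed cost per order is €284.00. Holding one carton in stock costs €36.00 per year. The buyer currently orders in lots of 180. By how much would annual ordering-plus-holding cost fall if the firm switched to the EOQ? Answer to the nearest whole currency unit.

Extra cost ≈ €5,688 per year

Annual demand D = 222 × 50 = 11,100.
EOQ = √(2DS/H) = √(2 × 11,100 × 284 / 36) ≈ 418.49.
Cost at Q* = (D/Q*)S + (Q*/2)H = √(2DSH) ≈ €15,065.62.
Cost at Q = 180: (11,100/180)×284 + (180/2)×36 = €17,513.33 + €3,240.00 = €20,753.33.
Excess = €20,753.33 − €15,065.62 = €5,687.72.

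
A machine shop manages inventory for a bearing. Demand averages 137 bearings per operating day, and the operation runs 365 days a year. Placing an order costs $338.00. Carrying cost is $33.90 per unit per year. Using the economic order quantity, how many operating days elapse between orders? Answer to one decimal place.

Annual demand D = 137 × 365 = 50,005.
Q* = √(2DS/H) = √(2 × 50,005 × 338 / 33.9) ≈ 998.57.
Cycle time = Q*/D × 365 = 998.57 / 50,005 × 365 ≈ 7.289 days.

T ≈ 7.3 days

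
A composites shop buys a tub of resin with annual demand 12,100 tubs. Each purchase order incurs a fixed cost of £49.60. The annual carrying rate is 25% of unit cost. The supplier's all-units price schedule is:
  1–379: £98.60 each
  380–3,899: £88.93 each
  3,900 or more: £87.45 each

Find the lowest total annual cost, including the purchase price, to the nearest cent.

Holding cost per unit per year at price C is H = 0.25·C.
Evaluate total cost at each tier's feasible EOQ or, if the EOQ is below the tier, at the tier's minimum quantity.
EOQ at £98.60 = 220.7 (feasible in tier 1): TC = 12,100×£98.60 + (12,100/220.7)×49.6 + (220.7/2)×0.25×£98.60 = £1,198,499.47.
EOQ at £88.93 = 232.4 < 380, so use break Q=380: TC = 12,100×£88.93 + (12,100/380.0)×49.6 + (380.0/2)×0.25×£88.93 = £1,081,856.54.
EOQ at £87.45 = 234.3 < 3900, so use break Q=3900: TC = 12,100×£87.45 + (12,100/3900.0)×49.6 + (3900.0/2)×0.25×£87.45 = £1,100,930.76.
Lowest total cost among the candidates is at Q = 380.0.

TC* ≈ £1,081,856.54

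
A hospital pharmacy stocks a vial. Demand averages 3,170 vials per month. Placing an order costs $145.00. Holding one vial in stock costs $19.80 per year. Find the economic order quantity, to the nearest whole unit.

Annual demand D = 3,170 × 12 = 38,040.
EOQ = √(2DS / H) = √(2 × 38,040 × 145 / 19.8).
= √(11,031,600 / 19.8) = √557,151.5152 ≈ 746.426.

Q* ≈ 746 vials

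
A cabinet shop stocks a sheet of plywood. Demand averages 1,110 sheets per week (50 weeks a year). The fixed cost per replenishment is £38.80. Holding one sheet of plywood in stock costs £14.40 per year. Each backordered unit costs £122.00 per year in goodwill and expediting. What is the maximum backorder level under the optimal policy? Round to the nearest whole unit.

S* ≈ 61 sheets

Annual demand D = 1,110 × 50 = 55,500.
With planned backorders, Q* = √(2DS/H) · √((H+B)/B).
√(2DS/H) = √(2 × 55,500 × 38.8 / 14.4) = 546.885.
√((H+B)/B) = √((14.4+122)/122) = 1.0574.
Q* ≈ 578.260.
S* = Q* · H/(H+B) = 578.260 × 14.4/136.4 ≈ 61.048.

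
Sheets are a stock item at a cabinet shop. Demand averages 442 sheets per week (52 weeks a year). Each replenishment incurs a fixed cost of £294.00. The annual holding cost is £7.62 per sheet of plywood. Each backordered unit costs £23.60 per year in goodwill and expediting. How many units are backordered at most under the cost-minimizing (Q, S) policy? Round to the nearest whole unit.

S* ≈ 374 sheets

Annual demand D = 442 × 52 = 22,984.
With planned backorders, Q* = √(2DS/H) · √((H+B)/B).
√(2DS/H) = √(2 × 22,984 × 294 / 7.62) = 1331.754.
√((H+B)/B) = √((7.62+23.6)/23.6) = 1.1502.
Q* ≈ 1531.738.
S* = Q* · H/(H+B) = 1531.738 × 7.62/31.22 ≈ 373.858.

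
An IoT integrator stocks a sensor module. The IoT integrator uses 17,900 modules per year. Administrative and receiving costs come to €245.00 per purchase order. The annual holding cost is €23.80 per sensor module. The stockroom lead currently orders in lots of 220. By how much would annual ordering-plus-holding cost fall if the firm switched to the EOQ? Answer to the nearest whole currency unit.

EOQ = √(2DS/H) = √(2 × 17,900 × 245 / 23.8) ≈ 607.07.
Cost at Q* = (D/Q*)S + (Q*/2)H = √(2DSH) ≈ €14,448.18.
Cost at Q = 220: (17,900/220)×245 + (220/2)×23.8 = €19,934.09 + €2,618.00 = €22,552.09.
Excess = €22,552.09 − €14,448.18 = €8,103.91.

Extra cost ≈ €8,104 per year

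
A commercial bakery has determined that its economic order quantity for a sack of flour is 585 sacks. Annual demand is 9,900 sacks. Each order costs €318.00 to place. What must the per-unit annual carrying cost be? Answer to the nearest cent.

H ≈ €18.40

The basic EOQ model gives Q* = √(2DS/H); rearrange for the unknown.
From Q* = √(2DS/H): H = 2DS / Q*² = 2 × 9,900 × 318 / 585² = 18.3984.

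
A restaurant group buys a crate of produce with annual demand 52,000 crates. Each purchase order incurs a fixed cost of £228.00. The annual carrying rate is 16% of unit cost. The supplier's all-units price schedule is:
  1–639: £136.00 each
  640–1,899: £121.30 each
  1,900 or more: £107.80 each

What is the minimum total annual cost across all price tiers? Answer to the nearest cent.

Holding cost per unit per year at price C is H = 0.16·C.
For each price level, check whether its EOQ is feasible; otherwise the best quantity at that price is the breakpoint.
Tier 1 (£136.00): EOQ = 1043.9 exceeds tier's upper bound 639, so this tier is dominated.
EOQ at £121.30 = 1105.3 (feasible in tier 2): TC = 52,000×£121.30 + (52,000/1105.3)×228 + (1105.3/2)×0.16×£121.30 = £6,329,052.33.
EOQ at £107.80 = 1172.5 < 1900, so use break Q=1900: TC = 52,000×£107.80 + (52,000/1900.0)×228 + (1900.0/2)×0.16×£107.80 = £5,628,225.60.
Lowest total cost among the candidates is at Q = 1900.0.

TC* ≈ £5,628,225.60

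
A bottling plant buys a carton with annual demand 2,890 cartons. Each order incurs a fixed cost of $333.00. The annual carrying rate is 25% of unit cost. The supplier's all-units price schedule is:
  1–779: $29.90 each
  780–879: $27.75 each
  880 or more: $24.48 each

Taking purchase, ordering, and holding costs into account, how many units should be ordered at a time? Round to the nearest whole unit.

Q* ≈ 880 cartons

Holding cost per unit per year at price C is H = 0.25·C.
Candidates are each tier's EOQ (if it falls in that tier) and each price-break quantity.
EOQ at $29.90 = 507.4 (feasible in tier 1): TC = 2,890×$29.90 + (2,890/507.4)×333 + (507.4/2)×0.25×$29.90 = $90,204.08.
EOQ at $27.75 = 526.7 < 780, so use break Q=780: TC = 2,890×$27.75 + (2,890/780.0)×333 + (780.0/2)×0.25×$27.75 = $84,136.93.
EOQ at $24.48 = 560.8 < 880, so use break Q=880: TC = 2,890×$24.48 + (2,890/880.0)×333 + (880.0/2)×0.25×$24.48 = $74,533.60.
Lowest total cost is $74,533.60 at Q = 880.0.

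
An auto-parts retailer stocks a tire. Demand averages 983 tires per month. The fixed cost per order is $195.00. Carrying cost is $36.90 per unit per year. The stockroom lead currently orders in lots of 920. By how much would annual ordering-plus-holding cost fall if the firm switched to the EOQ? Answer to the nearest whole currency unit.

Extra cost ≈ $6,445 per year

Annual demand D = 983 × 12 = 11,796.
EOQ = √(2DS/H) = √(2 × 11,796 × 195 / 36.9) ≈ 353.09.
Cost at Q* = (D/Q*)S + (Q*/2)H = √(2DSH) ≈ $13,029.05.
Cost at Q = 920: (11,796/920)×195 + (920/2)×36.9 = $2,500.24 + $16,974.00 = $19,474.24.
Excess = $19,474.24 − $13,029.05 = $6,445.19.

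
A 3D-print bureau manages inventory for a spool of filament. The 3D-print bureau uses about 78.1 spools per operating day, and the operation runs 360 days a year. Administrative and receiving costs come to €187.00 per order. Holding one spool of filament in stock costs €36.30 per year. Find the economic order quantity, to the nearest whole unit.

Q* ≈ 538 spools

Annual demand D = 78.1 × 360 = 28,116.
EOQ = √(2DS / H) = √(2 × 28,116 × 187 / 36.3).
= √(10,515,384 / 36.3) = √289,680 ≈ 538.219.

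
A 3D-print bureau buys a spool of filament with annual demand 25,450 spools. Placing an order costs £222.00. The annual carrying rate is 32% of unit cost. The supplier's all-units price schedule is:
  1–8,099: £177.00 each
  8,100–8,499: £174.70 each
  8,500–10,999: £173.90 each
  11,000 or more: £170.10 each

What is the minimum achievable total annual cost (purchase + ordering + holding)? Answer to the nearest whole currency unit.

Holding cost per unit per year at price C is H = 0.32·C.
Evaluate total cost at each tier's feasible EOQ or, if the EOQ is below the tier, at the tier's minimum quantity.
EOQ at £177.00 = 446.7 (feasible in tier 1): TC = 25,450×£177.00 + (25,450/446.7)×222 + (446.7/2)×0.32×£177.00 = £4,529,948.63.
EOQ at £174.70 = 449.6 < 8100, so use break Q=8100: TC = 25,450×£174.70 + (25,450/8100.0)×222 + (8100.0/2)×0.32×£174.70 = £4,673,223.72.
EOQ at £173.90 = 450.6 < 8500, so use break Q=8500: TC = 25,450×£173.90 + (25,450/8500.0)×222 + (8500.0/2)×0.32×£173.90 = £4,662,923.69.
EOQ at £170.10 = 455.6 < 11000, so use break Q=11000: TC = 25,450×£170.10 + (25,450/11000.0)×222 + (11000.0/2)×0.32×£170.10 = £4,628,934.63.
Lowest total cost among the candidates is at Q = 446.7.

TC* ≈ £4,529,949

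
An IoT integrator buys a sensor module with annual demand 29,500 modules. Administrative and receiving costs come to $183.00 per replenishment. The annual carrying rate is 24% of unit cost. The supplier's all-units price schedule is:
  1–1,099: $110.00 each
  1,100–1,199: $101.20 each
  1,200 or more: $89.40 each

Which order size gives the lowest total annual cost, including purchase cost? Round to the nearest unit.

Q* ≈ 1,200 modules

Holding cost per unit per year at price C is H = 0.24·C.
Evaluate total cost at each tier's feasible EOQ or, if the EOQ is below the tier, at the tier's minimum quantity.
EOQ at $110.00 = 639.5 (feasible in tier 1): TC = 29,500×$110.00 + (29,500/639.5)×183 + (639.5/2)×0.24×$110.00 = $3,261,883.15.
EOQ at $101.20 = 666.7 < 1100, so use break Q=1100: TC = 29,500×$101.20 + (29,500/1100.0)×183 + (1100.0/2)×0.24×$101.20 = $3,003,666.13.
EOQ at $89.40 = 709.4 < 1200, so use break Q=1200: TC = 29,500×$89.40 + (29,500/1200.0)×183 + (1200.0/2)×0.24×$89.40 = $2,654,672.35.
Lowest total cost is $2,654,672.35 at Q = 1200.0.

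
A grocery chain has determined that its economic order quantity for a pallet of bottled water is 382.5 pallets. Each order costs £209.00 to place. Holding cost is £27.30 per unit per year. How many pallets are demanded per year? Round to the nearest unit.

D ≈ 9,555 pallets per year

The basic EOQ model gives Q* = √(2DS/H); rearrange for the unknown.
From Q* = √(2DS/H): D = Q*²H / (2S) = 382.5² × 27.3 / (2 × 209) = 9555.408.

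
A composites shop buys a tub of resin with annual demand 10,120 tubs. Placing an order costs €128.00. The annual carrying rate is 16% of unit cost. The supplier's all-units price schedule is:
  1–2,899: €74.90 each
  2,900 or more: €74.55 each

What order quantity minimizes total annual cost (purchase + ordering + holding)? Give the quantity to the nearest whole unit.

Holding cost per unit per year at price C is H = 0.16·C.
Evaluate total cost at each tier's feasible EOQ or, if the EOQ is below the tier, at the tier's minimum quantity.
EOQ at €74.90 = 465.0 (feasible in tier 1): TC = 10,120×€74.90 + (10,120/465.0)×128 + (465.0/2)×0.16×€74.90 = €763,560.00.
EOQ at €74.55 = 466.0 < 2900, so use break Q=2900: TC = 10,120×€74.55 + (10,120/2900.0)×128 + (2900.0/2)×0.16×€74.55 = €772,188.28.
Lowest total cost is €763,560.00 at Q = 465.0.

Q* ≈ 465 tubs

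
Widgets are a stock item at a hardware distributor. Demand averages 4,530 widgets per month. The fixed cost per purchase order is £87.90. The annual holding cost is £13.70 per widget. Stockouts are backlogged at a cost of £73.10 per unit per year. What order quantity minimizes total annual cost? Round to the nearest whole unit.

Annual demand D = 4,530 × 12 = 54,360.
With planned backorders, Q* = √(2DS/H) · √((H+B)/B).
√(2DS/H) = √(2 × 54,360 × 87.9 / 13.7) = 835.197.
√((H+B)/B) = √((13.7+73.1)/73.1) = 1.0897.
Q* ≈ 910.102.

Q* ≈ 910 widgets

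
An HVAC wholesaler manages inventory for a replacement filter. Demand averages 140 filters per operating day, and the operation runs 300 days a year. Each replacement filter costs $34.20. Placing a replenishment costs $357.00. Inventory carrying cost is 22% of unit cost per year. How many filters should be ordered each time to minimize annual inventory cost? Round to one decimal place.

Annual demand D = 140 × 300 = 42,000.
Holding cost H = 0.22 × $34.20 = $7.5240 per unit per year.
EOQ = √(2DS / H) = √(2 × 42,000 × 357 / 7.524).
= √(29,988,000 / 7.524) = √3,985,645.933 ≈ 1996.408.

Q* ≈ 1,996.4 filters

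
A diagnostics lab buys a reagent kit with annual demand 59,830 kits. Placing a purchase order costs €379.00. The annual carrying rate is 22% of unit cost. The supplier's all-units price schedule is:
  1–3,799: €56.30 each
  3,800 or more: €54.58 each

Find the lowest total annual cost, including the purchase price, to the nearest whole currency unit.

TC* ≈ €3,294,303

Holding cost per unit per year at price C is H = 0.22·C.
Evaluate total cost at each tier's feasible EOQ or, if the EOQ is below the tier, at the tier's minimum quantity.
EOQ at €56.30 = 1913.5 (feasible in tier 1): TC = 59,830×€56.30 + (59,830/1913.5)×379 + (1913.5/2)×0.22×€56.30 = €3,392,129.62.
EOQ at €54.58 = 1943.4 < 3800, so use break Q=3800: TC = 59,830×€54.58 + (59,830/3800.0)×379 + (3800.0/2)×0.22×€54.58 = €3,294,303.10.
Lowest total cost among the candidates is at Q = 3800.0.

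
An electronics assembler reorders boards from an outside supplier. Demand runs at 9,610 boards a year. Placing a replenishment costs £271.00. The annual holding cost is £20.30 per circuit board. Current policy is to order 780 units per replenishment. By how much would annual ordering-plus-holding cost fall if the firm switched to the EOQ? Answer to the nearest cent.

Extra cost ≈ £973.11 per year

EOQ = √(2DS/H) = √(2 × 9,610 × 271 / 20.3) ≈ 506.54.
Cost at Q* = (D/Q*)S + (Q*/2)H = √(2DSH) ≈ £10,282.75.
Cost at Q = 780: (9,610/780)×271 + (780/2)×20.3 = £3,338.86 + £7,917.00 = £11,255.86.
Excess = £11,255.86 − £10,282.75 = £973.11.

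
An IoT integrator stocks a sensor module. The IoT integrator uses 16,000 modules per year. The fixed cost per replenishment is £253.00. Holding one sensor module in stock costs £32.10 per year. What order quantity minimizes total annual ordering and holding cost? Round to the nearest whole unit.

Q* ≈ 502 modules

EOQ = √(2DS / H) = √(2 × 16,000 × 253 / 32.1).
= √(8,096,000 / 32.1) = √252,211.838 ≈ 502.207.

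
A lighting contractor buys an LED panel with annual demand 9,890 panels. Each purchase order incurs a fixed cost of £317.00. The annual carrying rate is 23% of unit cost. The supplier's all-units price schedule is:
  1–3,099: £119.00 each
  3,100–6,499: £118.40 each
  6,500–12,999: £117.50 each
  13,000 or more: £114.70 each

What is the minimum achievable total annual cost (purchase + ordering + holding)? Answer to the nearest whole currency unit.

Holding cost per unit per year at price C is H = 0.23·C.
For each price level, check whether its EOQ is feasible; otherwise the best quantity at that price is the breakpoint.
EOQ at £119.00 = 478.6 (feasible in tier 1): TC = 9,890×£119.00 + (9,890/478.6)×317 + (478.6/2)×0.23×£119.00 = £1,190,010.27.
EOQ at £118.40 = 479.8 < 3100, so use break Q=3100: TC = 9,890×£118.40 + (9,890/3100.0)×317 + (3100.0/2)×0.23×£118.40 = £1,214,196.93.
EOQ at £117.50 = 481.7 < 6500, so use break Q=6500: TC = 9,890×£117.50 + (9,890/6500.0)×317 + (6500.0/2)×0.23×£117.50 = £1,250,388.58.
EOQ at £114.70 = 487.5 < 13000, so use break Q=13000: TC = 9,890×£114.70 + (9,890/13000.0)×317 + (13000.0/2)×0.23×£114.70 = £1,306,100.66.
Lowest total cost among the candidates is at Q = 478.6.

TC* ≈ £1,190,010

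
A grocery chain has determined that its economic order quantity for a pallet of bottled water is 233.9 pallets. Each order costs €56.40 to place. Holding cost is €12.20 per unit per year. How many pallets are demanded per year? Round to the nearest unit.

D ≈ 5,917 pallets per year

Squaring Q* = √(2DS/H) gives Q*² = 2DS/H.
From Q* = √(2DS/H): D = Q*²H / (2S) = 233.9² × 12.2 / (2 × 56.4) = 5917.131.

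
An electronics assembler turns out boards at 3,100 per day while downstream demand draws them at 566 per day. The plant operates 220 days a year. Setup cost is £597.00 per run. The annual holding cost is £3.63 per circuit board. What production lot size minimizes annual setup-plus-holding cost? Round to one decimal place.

Annual demand D = 566 × 220 = 124,520.
Production build-up factor (1 − d/p) = 1 − 566/3,100 = 0.8174.
Q* = √(2DS / (H(1 − d/p))) = √(2 × 124,520 × 597 / (3.63 × 0.8174)).
= √(148,676,880 / 2.9672) ≈ 7078.577.

Q* ≈ 7,078.6 boards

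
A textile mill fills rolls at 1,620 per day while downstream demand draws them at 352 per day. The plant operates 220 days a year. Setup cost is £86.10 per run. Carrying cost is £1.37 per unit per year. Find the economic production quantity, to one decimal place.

Q* ≈ 3,526.4 rolls

Annual demand D = 352 × 220 = 77,440.
Production build-up factor (1 − d/p) = 1 − 352/1,620 = 0.7827.
Q* = √(2DS / (H(1 − d/p))) = √(2 × 77,440 × 86.1 / (1.37 × 0.7827)).
= √(13,335,168 / 1.0723) ≈ 3526.443.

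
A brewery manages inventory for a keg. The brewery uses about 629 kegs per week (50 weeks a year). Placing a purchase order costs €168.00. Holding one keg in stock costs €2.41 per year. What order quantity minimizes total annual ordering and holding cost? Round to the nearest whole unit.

Annual demand D = 629 × 50 = 31,450.
EOQ = √(2DS / H) = √(2 × 31,450 × 168 / 2.41).
= √(10,567,200 / 2.41) = √4,384,730.2905 ≈ 2093.975.

Q* ≈ 2,094 kegs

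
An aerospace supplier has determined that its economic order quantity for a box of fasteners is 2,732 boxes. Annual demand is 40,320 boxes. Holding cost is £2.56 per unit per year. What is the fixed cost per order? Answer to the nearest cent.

Invert the EOQ relation Q*² = 2DS/H.
From Q* = √(2DS/H): S = Q*²H / (2D) = 2,732² × 2.56 / (2 × 40,320) = 236.9468.

S ≈ £236.95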